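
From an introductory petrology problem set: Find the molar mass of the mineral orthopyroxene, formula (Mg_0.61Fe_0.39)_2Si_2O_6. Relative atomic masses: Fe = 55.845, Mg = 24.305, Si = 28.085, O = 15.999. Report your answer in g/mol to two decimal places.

The formula mass is the sum 1.22*24.305 + 0.78*55.845 + 2*28.085 + 6*15.999.

225.38 g/mol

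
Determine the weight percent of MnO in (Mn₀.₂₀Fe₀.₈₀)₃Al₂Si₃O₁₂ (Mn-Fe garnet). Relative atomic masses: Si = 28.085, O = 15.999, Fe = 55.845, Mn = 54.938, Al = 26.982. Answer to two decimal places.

M((Mn₀.₂₀Fe₀.₈₀)₃Al₂Si₃O₁₂) = 497.198 g/mol; M(MnO) = 70.937 g/mol.
Moles MnO per formula unit = 0.60 Mn ÷ 1 = 0.6000.
MnO fraction = (0.6000 × 70.937) / 497.198 = 42.562/497.198 = 0.0856.

8.56 wt%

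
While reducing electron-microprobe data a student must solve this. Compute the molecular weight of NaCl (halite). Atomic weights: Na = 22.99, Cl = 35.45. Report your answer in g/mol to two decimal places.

M = 1×22.99 + 1×35.45

58.44 g/mol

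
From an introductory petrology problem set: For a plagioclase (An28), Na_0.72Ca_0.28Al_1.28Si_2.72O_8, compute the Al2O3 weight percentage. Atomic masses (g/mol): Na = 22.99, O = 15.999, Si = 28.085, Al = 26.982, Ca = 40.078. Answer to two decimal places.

Formula mass = 266.695 g/mol.
1.28 Al → 0.6400 mol Al2O3 per formula unit; M(Al2O3) = 101.961, so Al2O3 mass = 65.255 g.
65.255/266.695 × 100 = 24.47 wt%.

24.47 wt%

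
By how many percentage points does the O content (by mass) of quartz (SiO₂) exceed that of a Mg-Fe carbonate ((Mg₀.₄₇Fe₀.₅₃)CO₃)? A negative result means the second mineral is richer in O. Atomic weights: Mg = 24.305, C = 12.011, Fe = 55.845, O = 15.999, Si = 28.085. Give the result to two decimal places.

5.75 percentage points

First mineral: 31.998 g O in 60.083 g formula = 53.26 wt% O.
Second mineral: 47.997 g O in 101.029 g formula = 47.51 wt% O.
53.26% − 47.51% gives a difference of 5.75 percentage points.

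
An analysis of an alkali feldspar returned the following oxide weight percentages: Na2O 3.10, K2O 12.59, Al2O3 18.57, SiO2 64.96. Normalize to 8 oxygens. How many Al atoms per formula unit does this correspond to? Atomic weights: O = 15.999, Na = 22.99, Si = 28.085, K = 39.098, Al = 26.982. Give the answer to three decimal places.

Na2O (M=61.979): mol = 0.05002; Na = 0.10004, O = 0.05002.
K2O (M=94.195): mol = 0.13366; K = 0.26732, O = 0.13366.
Al2O3 (M=101.961): mol = 0.18213; Al = 0.36426, O = 0.54639.
SiO2 (M=60.083): mol = 1.08117; Si = 1.08117, O = 2.16234.
ΣO = 2.89241; factor = 8/ΣO = 2.76586.
Al apfu = 0.36426 × 2.76586 = 1.007.

1.007 Al apfu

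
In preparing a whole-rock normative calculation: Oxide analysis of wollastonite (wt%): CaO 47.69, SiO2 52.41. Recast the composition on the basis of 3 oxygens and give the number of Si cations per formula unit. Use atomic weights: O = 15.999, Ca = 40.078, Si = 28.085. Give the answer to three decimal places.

1.008 Si apfu

CaO (M=56.077): mol = 0.85044; Ca = 0.85044, O = 0.85044.
SiO2 (M=60.083): mol = 0.87229; Si = 0.87229, O = 1.74458.
ΣO = 2.59502; factor = 3/ΣO = 1.15606.
Si apfu = 0.87229 × 1.15606 = 1.008.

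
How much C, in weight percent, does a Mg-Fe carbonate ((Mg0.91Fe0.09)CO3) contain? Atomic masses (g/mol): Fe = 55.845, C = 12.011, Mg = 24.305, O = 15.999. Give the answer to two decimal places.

M((Mg0.91Fe0.09)CO3) = 87.152 g/mol.
C contributes 1 × 12.011 = 12.011 g per mole.
12.011/87.152 = 0.1378 → 13.78%.

13.78 weight percent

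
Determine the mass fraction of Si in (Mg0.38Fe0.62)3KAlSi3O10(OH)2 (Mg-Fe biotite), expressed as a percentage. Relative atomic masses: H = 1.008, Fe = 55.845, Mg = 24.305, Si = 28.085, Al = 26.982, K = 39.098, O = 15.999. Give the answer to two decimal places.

M((Mg0.38Fe0.62)3KAlSi3O10(OH)2) = 475.918 g/mol.
Si contributes 3 × 28.085 = 84.255 g per mole.
84.255/475.918 = 0.1770 → 17.70%.

17.70 wt%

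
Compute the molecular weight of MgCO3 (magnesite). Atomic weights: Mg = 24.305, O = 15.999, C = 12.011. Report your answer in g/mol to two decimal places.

The formula mass is the sum 1·24.305 + 1·12.011 + 3·15.999.

84.31 g/mol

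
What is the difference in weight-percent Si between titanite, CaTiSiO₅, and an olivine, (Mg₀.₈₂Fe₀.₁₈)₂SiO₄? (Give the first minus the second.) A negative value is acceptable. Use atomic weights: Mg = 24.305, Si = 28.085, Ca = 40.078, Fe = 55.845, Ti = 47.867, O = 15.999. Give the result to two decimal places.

Si in CaTiSiO₅: molar mass 196.025 g/mol; 1×28.085 = 28.085 g → 14.33 wt%.
Si in (Mg₀.₈₂Fe₀.₁₈)₂SiO₄: molar mass 152.045 g/mol; 1×28.085 = 28.085 g → 18.47 wt%.
Difference = 14.33 − 18.47 = -4.14 percentage points.

-4.14 percentage points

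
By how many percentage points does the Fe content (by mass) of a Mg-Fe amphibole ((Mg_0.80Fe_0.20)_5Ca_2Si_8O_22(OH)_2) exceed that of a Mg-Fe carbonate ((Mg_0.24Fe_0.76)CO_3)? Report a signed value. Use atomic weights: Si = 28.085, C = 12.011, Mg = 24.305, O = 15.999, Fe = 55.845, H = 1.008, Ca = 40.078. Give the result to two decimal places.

-32.58 percentage points

First mineral: 55.845 g Fe in 843.893 g formula = 6.62 wt% Fe.
Second mineral: 42.442 g Fe in 108.283 g formula = 39.20 wt% Fe.
6.62% − 39.20% gives a difference of -32.58 percentage points.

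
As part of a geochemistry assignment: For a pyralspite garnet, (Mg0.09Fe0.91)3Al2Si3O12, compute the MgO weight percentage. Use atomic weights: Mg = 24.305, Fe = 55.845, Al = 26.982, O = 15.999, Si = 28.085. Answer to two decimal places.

2.22 wt%

Formula mass = 489.226 g/mol.
0.27 Mg → 0.2700 mol MgO per formula unit; M(MgO) = 40.304, so MgO mass = 10.882 g.
10.882/489.226 × 100 = 2.22 wt%.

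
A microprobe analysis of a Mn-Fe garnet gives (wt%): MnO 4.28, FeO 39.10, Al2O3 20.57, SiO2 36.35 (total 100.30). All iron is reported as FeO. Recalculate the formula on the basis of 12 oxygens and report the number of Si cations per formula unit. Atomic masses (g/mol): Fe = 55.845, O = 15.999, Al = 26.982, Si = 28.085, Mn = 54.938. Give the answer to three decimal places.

3.000 Si apfu

MnO: 4.28/70.937 = 0.06034 mol → 0.06034 mol Mn, 0.06034 mol O.
FeO: 39.10/71.844 = 0.54423 mol → 0.54423 mol Fe, 0.54423 mol O.
Al2O3: 20.57/101.961 = 0.20174 mol → 0.40348 mol Al, 0.60522 mol O.
SiO2: 36.35/60.083 = 0.60500 mol → 0.60500 mol Si, 1.21000 mol O.
Total oxygen = 2.41979 mol. Normalization factor = 12/2.41979 = 4.95911.
Si per 12 O = 0.60500 × 4.95911 = 3.000.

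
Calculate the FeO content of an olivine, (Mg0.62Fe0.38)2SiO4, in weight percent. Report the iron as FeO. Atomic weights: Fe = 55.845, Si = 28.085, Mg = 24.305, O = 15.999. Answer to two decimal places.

33.16 wt%

M((Mg0.62Fe0.38)2SiO4) = 164.661 g/mol; M(FeO) = 71.844 g/mol.
Moles FeO per formula unit = 0.76 Fe ÷ 1 = 0.7600.
FeO fraction = (0.7600 × 71.844) / 164.661 = 54.601/164.661 = 0.3316.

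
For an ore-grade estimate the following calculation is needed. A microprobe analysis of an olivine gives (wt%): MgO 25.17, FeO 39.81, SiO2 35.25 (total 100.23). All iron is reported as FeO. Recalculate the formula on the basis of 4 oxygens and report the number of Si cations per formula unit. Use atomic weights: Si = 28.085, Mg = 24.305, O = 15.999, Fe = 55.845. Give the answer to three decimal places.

25.17 wt% MgO ÷ 40.304 g/mol = 0.62450 mol, giving 0.62450 Mg and 0.62450 O.
39.81 wt% FeO ÷ 71.844 g/mol = 0.55412 mol, giving 0.55412 Fe and 0.55412 O.
35.25 wt% SiO2 ÷ 60.083 g/mol = 0.58669 mol, giving 0.58669 Si and 1.17338 O.
Oxygen sums to 2.35200; scaling by 4/2.35200 = 1.70068 puts the formula on 4 O.
Si: 0.58669 × 1.70068 = 0.998 atoms per formula unit.

0.998 Si apfu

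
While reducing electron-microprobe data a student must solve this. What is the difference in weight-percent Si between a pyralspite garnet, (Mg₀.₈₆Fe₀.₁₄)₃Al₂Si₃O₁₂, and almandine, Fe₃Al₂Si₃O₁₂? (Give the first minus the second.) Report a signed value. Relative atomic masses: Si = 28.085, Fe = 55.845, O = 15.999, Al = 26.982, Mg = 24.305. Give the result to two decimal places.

M((Mg₀.₈₆Fe₀.₁₄)₃Al₂Si₃O₁₂) = 416.369 g/mol, so wt% Si = 84.255/416.369 × 100 = 20.24%.
M(Fe₃Al₂Si₃O₁₂) = 497.742 g/mol, so wt% Si = 84.255/497.742 × 100 = 16.93%.
20.24 − 16.93 = 3.31 pp.

3.31 percentage points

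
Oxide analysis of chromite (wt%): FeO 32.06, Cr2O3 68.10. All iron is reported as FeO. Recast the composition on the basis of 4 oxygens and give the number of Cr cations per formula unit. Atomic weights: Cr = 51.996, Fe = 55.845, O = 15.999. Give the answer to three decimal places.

2.002 Cr apfu

32.06 wt% FeO ÷ 71.844 g/mol = 0.44624 mol, giving 0.44624 Fe and 0.44624 O.
68.10 wt% Cr2O3 ÷ 151.989 g/mol = 0.44806 mol, giving 0.89612 Cr and 1.34418 O.
Oxygen sums to 1.79042; scaling by 4/1.79042 = 2.23411 puts the formula on 4 O.
Cr: 0.89612 × 2.23411 = 2.002 atoms per formula unit.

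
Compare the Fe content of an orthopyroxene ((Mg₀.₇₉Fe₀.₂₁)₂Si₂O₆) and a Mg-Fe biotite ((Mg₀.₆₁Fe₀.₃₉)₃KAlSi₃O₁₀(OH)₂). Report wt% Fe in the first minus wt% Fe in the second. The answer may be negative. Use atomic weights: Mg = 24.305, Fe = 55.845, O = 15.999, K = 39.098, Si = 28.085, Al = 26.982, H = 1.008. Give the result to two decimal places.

-3.43 percentage points

Fe in (Mg₀.₇₉Fe₀.₂₁)₂Si₂O₆: molar mass 214.021 g/mol; 0.42×55.845 = 23.455 g → 10.96 wt%.
Fe in (Mg₀.₆₁Fe₀.₃₉)₃KAlSi₃O₁₀(OH)₂: molar mass 454.156 g/mol; 1.17×55.845 = 65.339 g → 14.39 wt%.
Difference = 10.96 − 14.39 = -3.43 percentage points.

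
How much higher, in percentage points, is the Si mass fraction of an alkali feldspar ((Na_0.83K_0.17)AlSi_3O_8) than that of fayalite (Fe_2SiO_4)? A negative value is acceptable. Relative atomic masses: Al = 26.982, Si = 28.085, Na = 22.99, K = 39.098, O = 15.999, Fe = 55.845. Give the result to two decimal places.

18.02 percentage points

First mineral: 84.255 g Si in 264.957 g formula = 31.80 wt% Si.
Second mineral: 28.085 g Si in 203.771 g formula = 13.78 wt% Si.
31.80% − 13.78% gives a difference of 18.02 percentage points.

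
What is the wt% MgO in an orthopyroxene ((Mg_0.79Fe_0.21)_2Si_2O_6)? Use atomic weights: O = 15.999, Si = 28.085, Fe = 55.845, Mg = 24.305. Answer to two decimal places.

29.75 wt%

Formula mass = 214.021 g/mol.
1.58 Mg → 1.5800 mol MgO per formula unit; M(MgO) = 40.304, so MgO mass = 63.680 g.
63.680/214.021 × 100 = 29.75 wt%.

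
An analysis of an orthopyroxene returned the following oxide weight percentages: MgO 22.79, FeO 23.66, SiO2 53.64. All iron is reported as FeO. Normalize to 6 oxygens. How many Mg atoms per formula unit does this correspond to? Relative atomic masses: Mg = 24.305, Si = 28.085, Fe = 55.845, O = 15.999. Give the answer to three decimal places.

1.266 Mg apfu

MgO (M=40.304): mol = 0.56545; Mg = 0.56545, O = 0.56545.
FeO (M=71.844): mol = 0.32932; Fe = 0.32932, O = 0.32932.
SiO2 (M=60.083): mol = 0.89277; Si = 0.89277, O = 1.78554.
ΣO = 2.68031; factor = 6/ΣO = 2.23855.
Mg apfu = 0.56545 × 2.23855 = 1.266.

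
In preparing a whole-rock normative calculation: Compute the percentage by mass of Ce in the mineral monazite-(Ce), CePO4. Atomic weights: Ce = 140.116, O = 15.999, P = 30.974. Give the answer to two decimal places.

Molar mass of CePO4: 1·140.116 + 1·30.974 + 4·15.999 = 235.086 g/mol.
Mass of Ce per formula unit: 1 × 140.116 = 140.116 g.
Weight fraction Ce = 140.116 / 235.086 = 0.5960.

59.60 wt%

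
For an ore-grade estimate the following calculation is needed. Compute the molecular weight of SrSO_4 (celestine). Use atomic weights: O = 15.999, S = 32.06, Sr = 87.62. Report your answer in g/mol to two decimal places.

Sr: 1 × 87.62 = 87.6200
S: 1 × 32.06 = 32.0600
O: 4 × 15.999 = 63.9960
Summing the contributions gives the formula mass.

183.68 g/mol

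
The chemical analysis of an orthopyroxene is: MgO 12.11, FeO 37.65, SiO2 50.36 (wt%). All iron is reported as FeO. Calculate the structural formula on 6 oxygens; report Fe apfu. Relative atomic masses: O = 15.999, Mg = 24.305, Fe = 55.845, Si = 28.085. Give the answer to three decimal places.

MgO: 12.11/40.304 = 0.30047 mol → 0.30047 mol Mg, 0.30047 mol O.
FeO: 37.65/71.844 = 0.52405 mol → 0.52405 mol Fe, 0.52405 mol O.
SiO2: 50.36/60.083 = 0.83817 mol → 0.83817 mol Si, 1.67634 mol O.
Total oxygen = 2.50086 mol. Normalization factor = 6/2.50086 = 2.39917.
Fe per 6 O = 0.52405 × 2.39917 = 1.257.

1.257 Fe apfu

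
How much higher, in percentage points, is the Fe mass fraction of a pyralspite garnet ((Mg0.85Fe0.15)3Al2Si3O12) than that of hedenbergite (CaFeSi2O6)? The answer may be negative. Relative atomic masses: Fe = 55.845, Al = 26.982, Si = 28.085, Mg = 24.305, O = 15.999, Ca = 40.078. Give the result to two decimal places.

-16.49 percentage points

M((Mg0.85Fe0.15)3Al2Si3O12) = 417.315 g/mol, so wt% Fe = 25.130/417.315 × 100 = 6.02%.
M(CaFeSi2O6) = 248.087 g/mol, so wt% Fe = 55.845/248.087 × 100 = 22.51%.
6.02 − 22.51 = -16.49 pp.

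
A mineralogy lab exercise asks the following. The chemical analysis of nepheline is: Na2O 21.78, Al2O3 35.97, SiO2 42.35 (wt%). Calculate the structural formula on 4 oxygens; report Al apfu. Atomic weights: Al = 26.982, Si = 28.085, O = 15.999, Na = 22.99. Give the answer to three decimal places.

1.001 Al apfu

Na2O: 21.78/61.979 = 0.35141 mol → 0.70282 mol Na, 0.35141 mol O.
Al2O3: 35.97/101.961 = 0.35278 mol → 0.70556 mol Al, 1.05834 mol O.
SiO2: 42.35/60.083 = 0.70486 mol → 0.70486 mol Si, 1.40972 mol O.
Total oxygen = 2.81947 mol. Normalization factor = 4/2.81947 = 1.41871.
Al per 4 O = 0.70556 × 1.41871 = 1.001.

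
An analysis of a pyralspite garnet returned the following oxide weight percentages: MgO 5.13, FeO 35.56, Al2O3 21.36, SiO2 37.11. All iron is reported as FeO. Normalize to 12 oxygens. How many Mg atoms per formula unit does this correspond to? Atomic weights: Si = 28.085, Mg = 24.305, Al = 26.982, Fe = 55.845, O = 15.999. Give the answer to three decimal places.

0.614 Mg apfu

5.13 wt% MgO ÷ 40.304 g/mol = 0.12728 mol, giving 0.12728 Mg and 0.12728 O.
35.56 wt% FeO ÷ 71.844 g/mol = 0.49496 mol, giving 0.49496 Fe and 0.49496 O.
21.36 wt% Al2O3 ÷ 101.961 g/mol = 0.20949 mol, giving 0.41898 Al and 0.62847 O.
37.11 wt% SiO2 ÷ 60.083 g/mol = 0.61765 mol, giving 0.61765 Si and 1.23530 O.
Oxygen sums to 2.48601; scaling by 12/2.48601 = 4.82701 puts the formula on 12 O.
Mg: 0.12728 × 4.82701 = 0.614 atoms per formula unit.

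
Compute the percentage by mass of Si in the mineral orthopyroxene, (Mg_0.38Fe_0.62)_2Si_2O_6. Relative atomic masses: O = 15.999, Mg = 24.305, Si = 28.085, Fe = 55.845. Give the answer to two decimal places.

23.42 mass %

Formula mass = 0.76·24.305 + 1.24·55.845 + 2·28.085 + 6·15.999 = 239.884 g/mol, of which 56.170 g is Si.
So Si makes up 56.170/239.884 = 0.2342 of the mass, i.e. 23.42%.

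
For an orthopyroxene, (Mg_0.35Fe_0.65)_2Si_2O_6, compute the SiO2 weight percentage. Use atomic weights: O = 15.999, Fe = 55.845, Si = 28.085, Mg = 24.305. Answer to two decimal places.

49.70 wt%

Molar mass of (Mg_0.35Fe_0.65)_2Si_2O_6 = 0.70×24.305 + 1.30×55.845 + 2×28.085 + 6×15.999 = 241.776 g/mol.
Each formula unit contains 2 Si, equivalent to 2/1 = 2.0000 mol SiO2.
M(SiO2) = 1×28.085 + 2×15.999 = 60.083 g/mol.
Mass of SiO2 per formula unit = 2.0000 × 60.083 = 120.166 g.
SiO2 wt% = 120.166 / 241.776 × 100 = 49.70%.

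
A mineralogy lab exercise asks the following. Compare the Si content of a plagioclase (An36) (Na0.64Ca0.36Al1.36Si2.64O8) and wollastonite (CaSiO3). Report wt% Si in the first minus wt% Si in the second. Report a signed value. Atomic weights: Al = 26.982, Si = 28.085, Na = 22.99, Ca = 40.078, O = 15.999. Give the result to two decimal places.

First mineral: 74.144 g Si in 267.974 g formula = 27.67 wt% Si.
Second mineral: 28.085 g Si in 116.160 g formula = 24.18 wt% Si.
27.67% − 24.18% gives a difference of 3.49 percentage points.

3.49 percentage points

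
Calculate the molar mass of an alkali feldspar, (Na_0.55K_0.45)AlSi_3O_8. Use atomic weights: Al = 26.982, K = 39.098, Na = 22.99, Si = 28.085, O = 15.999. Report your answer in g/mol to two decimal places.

M = 0.55×22.99 + 0.45×39.098 + 1×26.982 + 3×28.085 + 8×15.999

269.47 g/mol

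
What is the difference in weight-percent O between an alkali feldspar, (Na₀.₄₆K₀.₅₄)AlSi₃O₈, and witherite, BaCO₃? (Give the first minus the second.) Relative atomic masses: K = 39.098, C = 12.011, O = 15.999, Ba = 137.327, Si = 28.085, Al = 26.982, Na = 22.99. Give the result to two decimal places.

22.92 percentage points

M((Na₀.₄₆K₀.₅₄)AlSi₃O₈) = 270.917 g/mol, so wt% O = 127.992/270.917 × 100 = 47.24%.
M(BaCO₃) = 197.335 g/mol, so wt% O = 47.997/197.335 × 100 = 24.32%.
47.24 − 24.32 = 22.92 pp.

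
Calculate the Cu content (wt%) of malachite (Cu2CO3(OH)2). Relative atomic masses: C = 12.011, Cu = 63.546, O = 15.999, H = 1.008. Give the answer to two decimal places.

Formula mass = 2·63.546 + 1·12.011 + 5·15.999 + 2·1.008 = 221.114 g/mol, of which 127.092 g is Cu.
So Cu makes up 127.092/221.114 = 0.5748 of the mass, i.e. 57.48%.

57.48 wt%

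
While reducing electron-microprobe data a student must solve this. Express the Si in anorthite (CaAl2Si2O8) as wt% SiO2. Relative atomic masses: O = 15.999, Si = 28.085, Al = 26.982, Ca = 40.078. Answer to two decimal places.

M(CaAl2Si2O8) = 278.204 g/mol; M(SiO2) = 60.083 g/mol.
Moles SiO2 per formula unit = 2 Si ÷ 1 = 2.0000.
SiO2 fraction = (2.0000 × 60.083) / 278.204 = 120.166/278.204 = 0.4319.

43.19 wt%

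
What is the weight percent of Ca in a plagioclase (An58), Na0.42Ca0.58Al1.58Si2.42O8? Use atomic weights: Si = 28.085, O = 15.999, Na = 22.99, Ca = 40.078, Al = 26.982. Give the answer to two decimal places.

Molar mass of Na0.42Ca0.58Al1.58Si2.42O8: 0.42×22.99 + 0.58×40.078 + 1.58×26.982 + 2.42×28.085 + 8×15.999 = 271.490 g/mol.
Mass of Ca per formula unit: 0.58 × 40.078 = 23.245 g.
Weight fraction Ca = 23.245 / 271.490 = 0.0856.

8.56 mass %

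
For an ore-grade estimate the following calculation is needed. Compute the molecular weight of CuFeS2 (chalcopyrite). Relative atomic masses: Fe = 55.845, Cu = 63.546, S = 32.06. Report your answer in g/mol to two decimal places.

The formula mass is the sum 1·63.546 + 1·55.845 + 2·32.06.

183.51 g/mol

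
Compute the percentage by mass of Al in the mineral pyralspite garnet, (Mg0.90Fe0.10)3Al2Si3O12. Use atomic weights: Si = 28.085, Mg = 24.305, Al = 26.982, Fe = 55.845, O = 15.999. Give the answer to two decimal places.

13.08 wt%

M((Mg0.90Fe0.10)3Al2Si3O12) = 412.584 g/mol.
Al contributes 2 × 26.982 = 53.964 g per mole.
53.964/412.584 = 0.1308 → 13.08%.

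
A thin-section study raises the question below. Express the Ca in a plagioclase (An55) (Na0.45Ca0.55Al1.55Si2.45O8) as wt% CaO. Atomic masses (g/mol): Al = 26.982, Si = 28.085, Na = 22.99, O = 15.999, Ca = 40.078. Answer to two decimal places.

11.38 wt%

Molar mass of Na0.45Ca0.55Al1.55Si2.45O8 = 0.45*22.99 + 0.55*40.078 + 1.55*26.982 + 2.45*28.085 + 8*15.999 = 271.011 g/mol.
Each formula unit contains 0.55 Ca, equivalent to 0.55/1 = 0.5500 mol CaO.
M(CaO) = 1×40.078 + 1×15.999 = 56.077 g/mol.
Mass of CaO per formula unit = 0.5500 × 56.077 = 30.842 g.
CaO wt% = 30.842 / 271.011 × 100 = 11.38%.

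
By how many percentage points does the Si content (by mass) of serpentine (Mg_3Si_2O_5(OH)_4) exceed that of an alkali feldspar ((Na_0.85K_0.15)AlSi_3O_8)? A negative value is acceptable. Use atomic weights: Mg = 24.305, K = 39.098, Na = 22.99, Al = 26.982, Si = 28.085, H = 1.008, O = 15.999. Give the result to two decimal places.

-11.57 percentage points

First mineral: 56.170 g Si in 277.108 g formula = 20.27 wt% Si.
Second mineral: 84.255 g Si in 264.635 g formula = 31.84 wt% Si.
20.27% − 31.84% gives a difference of -11.57 percentage points.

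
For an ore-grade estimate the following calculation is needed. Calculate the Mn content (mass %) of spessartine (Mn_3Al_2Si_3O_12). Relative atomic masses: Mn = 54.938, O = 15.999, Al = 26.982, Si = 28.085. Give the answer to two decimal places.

33.29 mass %

Molar mass of Mn_3Al_2Si_3O_12: 3·54.938 + 2·26.982 + 3·28.085 + 12·15.999 = 495.021 g/mol.
Mass of Mn per formula unit: 3 × 54.938 = 164.814 g.
Weight fraction Mn = 164.814 / 495.021 = 0.3329.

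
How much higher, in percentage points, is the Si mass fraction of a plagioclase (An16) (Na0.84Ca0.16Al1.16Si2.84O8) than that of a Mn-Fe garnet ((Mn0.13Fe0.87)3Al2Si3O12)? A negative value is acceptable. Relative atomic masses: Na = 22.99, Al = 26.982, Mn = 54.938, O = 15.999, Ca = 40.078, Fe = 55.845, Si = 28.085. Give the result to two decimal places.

13.18 percentage points

Si in Na0.84Ca0.16Al1.16Si2.84O8: molar mass 264.777 g/mol; 2.84×28.085 = 79.761 g → 30.12 wt%.
Si in (Mn0.13Fe0.87)3Al2Si3O12: molar mass 497.388 g/mol; 3×28.085 = 84.255 g → 16.94 wt%.
Difference = 30.12 − 16.94 = 13.18 percentage points.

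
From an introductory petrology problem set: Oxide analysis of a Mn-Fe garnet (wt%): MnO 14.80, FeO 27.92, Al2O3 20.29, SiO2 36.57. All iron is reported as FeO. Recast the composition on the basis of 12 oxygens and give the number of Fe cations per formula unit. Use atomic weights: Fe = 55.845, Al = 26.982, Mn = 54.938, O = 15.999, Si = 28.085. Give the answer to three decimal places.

1.934 Fe apfu

MnO (M=70.937): mol = 0.20864; Mn = 0.20864, O = 0.20864.
FeO (M=71.844): mol = 0.38862; Fe = 0.38862, O = 0.38862.
Al2O3 (M=101.961): mol = 0.19900; Al = 0.39800, O = 0.59700.
SiO2 (M=60.083): mol = 0.60866; Si = 0.60866, O = 1.21732.
ΣO = 2.41158; factor = 12/ΣO = 4.97599.
Fe apfu = 0.38862 × 4.97599 = 1.934.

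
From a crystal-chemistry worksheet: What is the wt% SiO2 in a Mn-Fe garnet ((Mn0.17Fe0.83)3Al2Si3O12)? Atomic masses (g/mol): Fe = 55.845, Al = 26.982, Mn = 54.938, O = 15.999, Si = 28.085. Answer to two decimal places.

Formula mass = 497.279 g/mol.
3 Si → 3.0000 mol SiO2 per formula unit; M(SiO2) = 60.083, so SiO2 mass = 180.249 g.
180.249/497.279 × 100 = 36.25 wt%.

36.25 wt%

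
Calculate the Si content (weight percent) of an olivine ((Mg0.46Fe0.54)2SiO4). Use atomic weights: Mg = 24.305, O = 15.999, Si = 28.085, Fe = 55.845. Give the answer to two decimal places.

16.07 weight percent

Molar mass of (Mg0.46Fe0.54)2SiO4: 0.92×24.305 + 1.08×55.845 + 1×28.085 + 4×15.999 = 174.754 g/mol.
Mass of Si per formula unit: 1 × 28.085 = 28.085 g.
Weight fraction Si = 28.085 / 174.754 = 0.1607.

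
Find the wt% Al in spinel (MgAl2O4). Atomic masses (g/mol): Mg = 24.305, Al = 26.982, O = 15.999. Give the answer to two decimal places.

37.93 weight percent

Formula mass = 1·24.305 + 2·26.982 + 4·15.999 = 142.265 g/mol, of which 53.964 g is Al.
So Al makes up 53.964/142.265 = 0.3793 of the mass, i.e. 37.93%.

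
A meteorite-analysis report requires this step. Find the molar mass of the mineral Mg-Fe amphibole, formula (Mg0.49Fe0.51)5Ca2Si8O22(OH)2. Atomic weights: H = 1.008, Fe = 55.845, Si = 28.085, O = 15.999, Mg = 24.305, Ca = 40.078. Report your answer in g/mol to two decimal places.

892.78 g/mol

The formula mass is the sum 2.45*24.305 + 2.55*55.845 + 2*40.078 + 8*28.085 + 24*15.999 + 2*1.008.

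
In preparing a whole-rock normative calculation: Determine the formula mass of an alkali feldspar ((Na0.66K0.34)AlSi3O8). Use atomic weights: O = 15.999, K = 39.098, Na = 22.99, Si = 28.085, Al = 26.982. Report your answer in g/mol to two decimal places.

267.70 g/mol

Na: 0.66 × 22.99 = 15.1734
K: 0.34 × 39.098 = 13.2933
Al: 1 × 26.982 = 26.9820
Si: 3 × 28.085 = 84.2550
O: 8 × 15.999 = 127.9920
Summing the contributions gives the formula mass.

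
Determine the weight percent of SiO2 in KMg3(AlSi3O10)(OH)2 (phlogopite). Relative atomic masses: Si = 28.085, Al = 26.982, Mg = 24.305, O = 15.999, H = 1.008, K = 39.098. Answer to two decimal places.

M(KMg3(AlSi3O10)(OH)2) = 417.254 g/mol; M(SiO2) = 60.083 g/mol.
Moles SiO2 per formula unit = 3 Si ÷ 1 = 3.0000.
SiO2 fraction = (3.0000 × 60.083) / 417.254 = 180.249/417.254 = 0.4320.

43.20 wt%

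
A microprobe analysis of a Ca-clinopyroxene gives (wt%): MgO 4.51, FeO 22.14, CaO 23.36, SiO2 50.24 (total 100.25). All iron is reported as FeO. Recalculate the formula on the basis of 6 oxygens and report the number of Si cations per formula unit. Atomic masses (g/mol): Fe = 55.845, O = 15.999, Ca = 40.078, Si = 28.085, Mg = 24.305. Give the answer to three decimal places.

2.000 Si apfu

4.51 wt% MgO ÷ 40.304 g/mol = 0.11190 mol, giving 0.11190 Mg and 0.11190 O.
22.14 wt% FeO ÷ 71.844 g/mol = 0.30817 mol, giving 0.30817 Fe and 0.30817 O.
23.36 wt% CaO ÷ 56.077 g/mol = 0.41657 mol, giving 0.41657 Ca and 0.41657 O.
50.24 wt% SiO2 ÷ 60.083 g/mol = 0.83618 mol, giving 0.83618 Si and 1.67236 O.
Oxygen sums to 2.50900; scaling by 6/2.50900 = 2.39139 puts the formula on 6 O.
Si: 0.83618 × 2.39139 = 2.000 atoms per formula unit.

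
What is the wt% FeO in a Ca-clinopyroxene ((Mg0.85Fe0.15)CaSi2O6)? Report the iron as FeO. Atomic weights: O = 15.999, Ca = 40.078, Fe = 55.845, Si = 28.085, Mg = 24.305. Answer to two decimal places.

Formula mass = 221.278 g/mol.
0.15 Fe → 0.1500 mol FeO per formula unit; M(FeO) = 71.844, so FeO mass = 10.777 g.
10.777/221.278 × 100 = 4.87 wt%.

4.87 wt%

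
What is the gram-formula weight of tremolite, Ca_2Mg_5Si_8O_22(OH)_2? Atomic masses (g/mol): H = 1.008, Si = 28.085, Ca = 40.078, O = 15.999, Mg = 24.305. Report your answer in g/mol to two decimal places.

812.35 g/mol

M = 2·40.078 + 5·24.305 + 8·28.085 + 24·15.999 + 2·1.008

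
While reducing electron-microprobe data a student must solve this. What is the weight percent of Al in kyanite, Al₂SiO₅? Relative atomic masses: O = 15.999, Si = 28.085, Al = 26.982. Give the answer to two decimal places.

33.30 mass %

Formula mass = 2*26.982 + 1*28.085 + 5*15.999 = 162.044 g/mol, of which 53.964 g is Al.
So Al makes up 53.964/162.044 = 0.3330 of the mass, i.e. 33.30%.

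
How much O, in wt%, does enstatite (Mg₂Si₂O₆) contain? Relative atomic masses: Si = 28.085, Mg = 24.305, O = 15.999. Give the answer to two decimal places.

47.81 wt%

Molar mass of Mg₂Si₂O₆: 2·24.305 + 2·28.085 + 6·15.999 = 200.774 g/mol.
Mass of O per formula unit: 6 × 15.999 = 95.994 g.
Weight fraction O = 95.994 / 200.774 = 0.4781.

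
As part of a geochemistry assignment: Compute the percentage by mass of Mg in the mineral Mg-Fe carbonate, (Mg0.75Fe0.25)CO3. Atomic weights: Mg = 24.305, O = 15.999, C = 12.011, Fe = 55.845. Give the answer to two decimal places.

19.77 mass %

M((Mg0.75Fe0.25)CO3) = 92.198 g/mol.
Mg contributes 0.75 × 24.305 = 18.229 g per mole.
18.229/92.198 = 0.1977 → 19.77%.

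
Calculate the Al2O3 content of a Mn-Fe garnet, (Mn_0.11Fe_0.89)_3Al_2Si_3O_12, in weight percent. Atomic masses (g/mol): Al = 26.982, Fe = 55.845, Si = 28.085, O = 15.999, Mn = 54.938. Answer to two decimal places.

M((Mn_0.11Fe_0.89)_3Al_2Si_3O_12) = 497.443 g/mol; M(Al2O3) = 101.961 g/mol.
Moles Al2O3 per formula unit = 2 Al ÷ 2 = 1.0000.
Al2O3 fraction = (1.0000 × 101.961) / 497.443 = 101.961/497.443 = 0.2050.

20.50 wt%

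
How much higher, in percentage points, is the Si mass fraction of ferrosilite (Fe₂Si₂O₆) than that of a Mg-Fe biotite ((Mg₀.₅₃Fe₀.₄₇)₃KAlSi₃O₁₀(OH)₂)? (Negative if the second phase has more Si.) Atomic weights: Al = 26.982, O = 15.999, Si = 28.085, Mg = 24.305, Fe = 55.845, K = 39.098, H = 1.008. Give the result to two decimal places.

3.04 percentage points

Si in Fe₂Si₂O₆: molar mass 263.854 g/mol; 2×28.085 = 56.170 g → 21.29 wt%.
Si in (Mg₀.₅₃Fe₀.₄₇)₃KAlSi₃O₁₀(OH)₂: molar mass 461.725 g/mol; 3×28.085 = 84.255 g → 18.25 wt%.
Difference = 21.29 − 18.25 = 3.04 percentage points.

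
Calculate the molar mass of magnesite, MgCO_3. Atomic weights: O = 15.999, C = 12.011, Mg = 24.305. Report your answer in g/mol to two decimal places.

84.31 g/mol

M = 1×24.305 + 1×12.011 + 3×15.999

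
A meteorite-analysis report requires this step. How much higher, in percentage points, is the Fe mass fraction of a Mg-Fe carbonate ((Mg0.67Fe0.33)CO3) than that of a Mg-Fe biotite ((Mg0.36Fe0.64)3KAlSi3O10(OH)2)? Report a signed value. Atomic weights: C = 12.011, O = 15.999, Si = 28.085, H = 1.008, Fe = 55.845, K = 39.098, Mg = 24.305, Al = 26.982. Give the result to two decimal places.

Fe in (Mg0.67Fe0.33)CO3: molar mass 94.721 g/mol; 0.33×55.845 = 18.429 g → 19.46 wt%.
Fe in (Mg0.36Fe0.64)3KAlSi3O10(OH)2: molar mass 477.811 g/mol; 1.92×55.845 = 107.222 g → 22.44 wt%.
Difference = 19.46 − 22.44 = -2.98 percentage points.

-2.98 percentage points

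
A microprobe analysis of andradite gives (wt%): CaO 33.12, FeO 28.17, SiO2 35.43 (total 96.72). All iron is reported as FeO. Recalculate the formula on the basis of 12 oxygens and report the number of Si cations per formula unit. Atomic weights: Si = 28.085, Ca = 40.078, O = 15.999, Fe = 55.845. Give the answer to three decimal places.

CaO: 33.12/56.077 = 0.59062 mol → 0.59062 mol Ca, 0.59062 mol O.
FeO: 28.17/71.844 = 0.39210 mol → 0.39210 mol Fe, 0.39210 mol O.
SiO2: 35.43/60.083 = 0.58968 mol → 0.58968 mol Si, 1.17936 mol O.
Total oxygen = 2.16208 mol. Normalization factor = 12/2.16208 = 5.55021.
Si per 12 O = 0.58968 × 5.55021 = 3.273.

3.273 Si apfu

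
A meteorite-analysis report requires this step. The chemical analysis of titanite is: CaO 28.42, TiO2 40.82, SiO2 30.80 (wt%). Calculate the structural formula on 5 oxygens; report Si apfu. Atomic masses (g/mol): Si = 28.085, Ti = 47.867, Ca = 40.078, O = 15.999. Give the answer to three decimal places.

1.003 Si apfu

CaO: 28.42/56.077 = 0.50680 mol → 0.50680 mol Ca, 0.50680 mol O.
TiO2: 40.82/79.865 = 0.51111 mol → 0.51111 mol Ti, 1.02222 mol O.
SiO2: 30.80/60.083 = 0.51262 mol → 0.51262 mol Si, 1.02524 mol O.
Total oxygen = 2.55426 mol. Normalization factor = 5/2.55426 = 1.95751.
Si per 5 O = 0.51262 × 1.95751 = 1.003.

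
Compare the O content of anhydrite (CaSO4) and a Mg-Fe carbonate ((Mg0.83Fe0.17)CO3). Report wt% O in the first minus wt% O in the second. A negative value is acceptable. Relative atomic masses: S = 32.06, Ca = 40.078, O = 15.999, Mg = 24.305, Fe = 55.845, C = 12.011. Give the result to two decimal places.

M(CaSO4) = 136.134 g/mol, so wt% O = 63.996/136.134 × 100 = 47.01%.
M((Mg0.83Fe0.17)CO3) = 89.675 g/mol, so wt% O = 47.997/89.675 × 100 = 53.52%.
47.01 − 53.52 = -6.51 pp.

-6.51 percentage points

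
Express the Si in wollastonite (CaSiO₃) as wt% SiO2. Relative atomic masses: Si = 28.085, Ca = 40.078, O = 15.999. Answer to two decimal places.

51.72 wt%

M(CaSiO₃) = 116.160 g/mol; M(SiO2) = 60.083 g/mol.
Moles SiO2 per formula unit = 1 Si ÷ 1 = 1.0000.
SiO2 fraction = (1.0000 × 60.083) / 116.160 = 60.083/116.160 = 0.5172.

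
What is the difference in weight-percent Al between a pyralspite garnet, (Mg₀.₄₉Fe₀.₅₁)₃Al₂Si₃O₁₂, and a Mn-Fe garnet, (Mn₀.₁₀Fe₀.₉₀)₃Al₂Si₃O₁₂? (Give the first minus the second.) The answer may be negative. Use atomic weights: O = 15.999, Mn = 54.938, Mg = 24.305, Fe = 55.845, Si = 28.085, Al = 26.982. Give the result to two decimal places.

1.11 percentage points

Al in (Mg₀.₄₉Fe₀.₅₁)₃Al₂Si₃O₁₂: molar mass 451.378 g/mol; 2×26.982 = 53.964 g → 11.96 wt%.
Al in (Mn₀.₁₀Fe₀.₉₀)₃Al₂Si₃O₁₂: molar mass 497.470 g/mol; 2×26.982 = 53.964 g → 10.85 wt%.
Difference = 11.96 − 10.85 = 1.11 percentage points.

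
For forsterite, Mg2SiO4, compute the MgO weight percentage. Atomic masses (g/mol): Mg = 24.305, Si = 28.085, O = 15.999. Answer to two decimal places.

Molar mass of Mg2SiO4 = 2×24.305 + 1×28.085 + 4×15.999 = 140.691 g/mol.
Each formula unit contains 2 Mg, equivalent to 2/1 = 2.0000 mol MgO.
M(MgO) = 1×24.305 + 1×15.999 = 40.304 g/mol.
Mass of MgO per formula unit = 2.0000 × 40.304 = 80.608 g.
MgO wt% = 80.608 / 140.691 × 100 = 57.29%.

57.29 wt%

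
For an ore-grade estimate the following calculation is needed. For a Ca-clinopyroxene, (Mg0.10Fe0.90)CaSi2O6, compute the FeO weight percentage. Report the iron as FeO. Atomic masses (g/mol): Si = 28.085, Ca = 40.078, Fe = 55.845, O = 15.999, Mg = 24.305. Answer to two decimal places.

26.40 wt%

Molar mass of (Mg0.10Fe0.90)CaSi2O6 = 0.10·24.305 + 0.90·55.845 + 1·40.078 + 2·28.085 + 6·15.999 = 244.933 g/mol.
Each formula unit contains 0.90 Fe, equivalent to 0.90/1 = 0.9000 mol FeO.
M(FeO) = 1×55.845 + 1×15.999 = 71.844 g/mol.
Mass of FeO per formula unit = 0.9000 × 71.844 = 64.660 g.
FeO wt% = 64.660 / 244.933 × 100 = 26.40%.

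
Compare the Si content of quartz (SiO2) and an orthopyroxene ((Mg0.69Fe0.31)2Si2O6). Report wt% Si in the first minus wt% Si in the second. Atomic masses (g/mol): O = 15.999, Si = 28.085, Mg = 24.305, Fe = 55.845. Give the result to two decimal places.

M(SiO2) = 60.083 g/mol, so wt% Si = 28.085/60.083 × 100 = 46.74%.
M((Mg0.69Fe0.31)2Si2O6) = 220.329 g/mol, so wt% Si = 56.170/220.329 × 100 = 25.49%.
46.74 − 25.49 = 21.25 pp.

21.25 percentage points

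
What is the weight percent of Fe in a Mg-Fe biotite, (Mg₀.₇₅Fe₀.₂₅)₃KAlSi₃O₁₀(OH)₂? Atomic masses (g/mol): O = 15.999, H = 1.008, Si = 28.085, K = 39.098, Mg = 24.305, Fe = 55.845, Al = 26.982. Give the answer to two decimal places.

9.50 weight percent

M((Mg₀.₇₅Fe₀.₂₅)₃KAlSi₃O₁₀(OH)₂) = 440.909 g/mol.
Fe contributes 0.75 × 55.845 = 41.884 g per mole.
41.884/440.909 = 0.0950 → 9.50%.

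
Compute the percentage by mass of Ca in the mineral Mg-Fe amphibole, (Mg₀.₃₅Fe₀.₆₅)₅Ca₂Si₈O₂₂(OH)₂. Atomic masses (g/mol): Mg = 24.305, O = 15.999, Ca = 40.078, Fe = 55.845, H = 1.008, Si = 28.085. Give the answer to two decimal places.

Formula mass = 1.75·24.305 + 3.25·55.845 + 2·40.078 + 8·28.085 + 24·15.999 + 2·1.008 = 914.858 g/mol, of which 80.156 g is Ca.
So Ca makes up 80.156/914.858 = 0.0876 of the mass, i.e. 8.76%.

8.76 mass %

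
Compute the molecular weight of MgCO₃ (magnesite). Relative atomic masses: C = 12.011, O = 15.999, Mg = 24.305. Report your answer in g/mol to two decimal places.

84.31 g/mol

Mg: 1 × 24.305 = 24.3050
C: 1 × 12.011 = 12.0110
O: 3 × 15.999 = 47.9970
Summing the contributions gives the formula mass.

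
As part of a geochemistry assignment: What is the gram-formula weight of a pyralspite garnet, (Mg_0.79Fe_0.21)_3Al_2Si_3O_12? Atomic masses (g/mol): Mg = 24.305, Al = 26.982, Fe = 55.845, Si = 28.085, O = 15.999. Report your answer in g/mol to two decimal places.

The formula mass is the sum 2.37·24.305 + 0.63·55.845 + 2·26.982 + 3·28.085 + 12·15.999.

422.99 g/mol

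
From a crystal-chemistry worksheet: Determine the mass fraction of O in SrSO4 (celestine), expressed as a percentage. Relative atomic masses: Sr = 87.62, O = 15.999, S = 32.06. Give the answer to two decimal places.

34.84 weight percent

Molar mass of SrSO4: 1·87.62 + 1·32.06 + 4·15.999 = 183.676 g/mol.
Mass of O per formula unit: 4 × 15.999 = 63.996 g.
Weight fraction O = 63.996 / 183.676 = 0.3484.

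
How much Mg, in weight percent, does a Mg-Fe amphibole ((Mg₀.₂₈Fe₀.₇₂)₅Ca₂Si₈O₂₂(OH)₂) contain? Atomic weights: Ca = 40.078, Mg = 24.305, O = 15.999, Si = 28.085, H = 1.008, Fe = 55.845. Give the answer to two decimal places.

Formula mass = 1.40·24.305 + 3.60·55.845 + 2·40.078 + 8·28.085 + 24·15.999 + 2·1.008 = 925.897 g/mol, of which 34.027 g is Mg.
So Mg makes up 34.027/925.897 = 0.0368 of the mass, i.e. 3.68%.

3.68 weight percent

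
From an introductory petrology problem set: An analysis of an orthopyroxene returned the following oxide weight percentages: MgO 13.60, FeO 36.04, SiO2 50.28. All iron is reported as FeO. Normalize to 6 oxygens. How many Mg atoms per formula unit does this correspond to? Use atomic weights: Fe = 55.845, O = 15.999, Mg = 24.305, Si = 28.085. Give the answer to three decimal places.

13.60 wt% MgO ÷ 40.304 g/mol = 0.33744 mol, giving 0.33744 Mg and 0.33744 O.
36.04 wt% FeO ÷ 71.844 g/mol = 0.50164 mol, giving 0.50164 Fe and 0.50164 O.
50.28 wt% SiO2 ÷ 60.083 g/mol = 0.83684 mol, giving 0.83684 Si and 1.67368 O.
Oxygen sums to 2.51276; scaling by 6/2.51276 = 2.38781 puts the formula on 6 O.
Mg: 0.33744 × 2.38781 = 0.806 atoms per formula unit.

0.806 Mg apfu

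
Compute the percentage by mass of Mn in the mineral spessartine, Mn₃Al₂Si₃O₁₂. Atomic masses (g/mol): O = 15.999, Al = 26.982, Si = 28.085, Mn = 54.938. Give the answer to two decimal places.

33.29 wt%

Formula mass = 3*54.938 + 2*26.982 + 3*28.085 + 12*15.999 = 495.021 g/mol, of which 164.814 g is Mn.
So Mn makes up 164.814/495.021 = 0.3329 of the mass, i.e. 33.29%.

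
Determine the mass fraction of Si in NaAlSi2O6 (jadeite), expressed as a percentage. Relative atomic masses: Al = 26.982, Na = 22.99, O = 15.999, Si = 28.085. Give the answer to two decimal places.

Molar mass of NaAlSi2O6: 1×22.99 + 1×26.982 + 2×28.085 + 6×15.999 = 202.136 g/mol.
Mass of Si per formula unit: 2 × 28.085 = 56.170 g.
Weight fraction Si = 56.170 / 202.136 = 0.2779.

27.79 wt%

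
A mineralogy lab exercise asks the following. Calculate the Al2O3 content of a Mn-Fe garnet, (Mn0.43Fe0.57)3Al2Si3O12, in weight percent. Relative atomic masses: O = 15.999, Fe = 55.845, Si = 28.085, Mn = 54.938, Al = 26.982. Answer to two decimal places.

20.53 wt%

Molar mass of (Mn0.43Fe0.57)3Al2Si3O12 = 1.29*54.938 + 1.71*55.845 + 2*26.982 + 3*28.085 + 12*15.999 = 496.572 g/mol.
Each formula unit contains 2 Al, equivalent to 2/2 = 1.0000 mol Al2O3.
M(Al2O3) = 2×26.982 + 3×15.999 = 101.961 g/mol.
Mass of Al2O3 per formula unit = 1.0000 × 101.961 = 101.961 g.
Al2O3 wt% = 101.961 / 496.572 × 100 = 20.53%.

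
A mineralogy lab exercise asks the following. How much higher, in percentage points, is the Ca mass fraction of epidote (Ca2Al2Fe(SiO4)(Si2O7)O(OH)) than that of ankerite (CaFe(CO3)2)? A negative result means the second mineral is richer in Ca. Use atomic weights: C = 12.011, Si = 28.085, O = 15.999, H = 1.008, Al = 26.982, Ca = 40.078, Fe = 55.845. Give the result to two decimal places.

M(Ca2Al2Fe(SiO4)(Si2O7)O(OH)) = 483.215 g/mol, so wt% Ca = 80.156/483.215 × 100 = 16.59%.
M(CaFe(CO3)2) = 215.939 g/mol, so wt% Ca = 40.078/215.939 × 100 = 18.56%.
16.59 − 18.56 = -1.97 pp.

-1.97 percentage points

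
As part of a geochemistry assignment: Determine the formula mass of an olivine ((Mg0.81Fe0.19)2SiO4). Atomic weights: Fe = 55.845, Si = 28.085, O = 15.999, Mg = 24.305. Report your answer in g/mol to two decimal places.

Mg: 1.62 × 24.305 = 39.3741
Fe: 0.38 × 55.845 = 21.2211
Si: 1 × 28.085 = 28.0850
O: 4 × 15.999 = 63.9960
Summing the contributions gives the formula mass.

152.68 g/mol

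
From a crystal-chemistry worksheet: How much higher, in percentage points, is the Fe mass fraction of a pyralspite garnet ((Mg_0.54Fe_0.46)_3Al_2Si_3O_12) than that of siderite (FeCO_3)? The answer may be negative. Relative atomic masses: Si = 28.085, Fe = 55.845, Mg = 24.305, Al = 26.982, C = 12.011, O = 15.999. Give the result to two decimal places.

M((Mg_0.54Fe_0.46)_3Al_2Si_3O_12) = 446.647 g/mol, so wt% Fe = 77.066/446.647 × 100 = 17.25%.
M(FeCO_3) = 115.853 g/mol, so wt% Fe = 55.845/115.853 × 100 = 48.20%.
17.25 − 48.20 = -30.95 pp.

-30.95 percentage points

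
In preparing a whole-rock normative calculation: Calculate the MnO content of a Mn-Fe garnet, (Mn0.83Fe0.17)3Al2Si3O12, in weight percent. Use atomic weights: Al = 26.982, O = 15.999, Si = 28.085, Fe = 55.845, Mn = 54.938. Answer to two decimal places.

35.65 wt%

M((Mn0.83Fe0.17)3Al2Si3O12) = 495.484 g/mol; M(MnO) = 70.937 g/mol.
Moles MnO per formula unit = 2.49 Mn ÷ 1 = 2.4900.
MnO fraction = (2.4900 × 70.937) / 495.484 = 176.633/495.484 = 0.3565.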